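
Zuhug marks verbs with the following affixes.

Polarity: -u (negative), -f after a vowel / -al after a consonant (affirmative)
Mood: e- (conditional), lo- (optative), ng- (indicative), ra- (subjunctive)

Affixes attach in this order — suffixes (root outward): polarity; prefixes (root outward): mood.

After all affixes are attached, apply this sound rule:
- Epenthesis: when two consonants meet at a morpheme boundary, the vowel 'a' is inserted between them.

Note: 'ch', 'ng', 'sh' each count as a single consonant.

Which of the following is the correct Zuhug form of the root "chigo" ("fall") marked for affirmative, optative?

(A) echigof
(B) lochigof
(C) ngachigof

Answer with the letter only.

B

Attach mood optative lo- → lochigo.
Attach polarity affirmative -f (after vowel 'o') → lochigof.
Epenthesis: no change.
So the correct form is lochigof, option (B).
(A) echigof is wrong: it uses conditional instead of optative for mood.
(C) ngachigof is wrong: it uses indicative instead of optative for mood.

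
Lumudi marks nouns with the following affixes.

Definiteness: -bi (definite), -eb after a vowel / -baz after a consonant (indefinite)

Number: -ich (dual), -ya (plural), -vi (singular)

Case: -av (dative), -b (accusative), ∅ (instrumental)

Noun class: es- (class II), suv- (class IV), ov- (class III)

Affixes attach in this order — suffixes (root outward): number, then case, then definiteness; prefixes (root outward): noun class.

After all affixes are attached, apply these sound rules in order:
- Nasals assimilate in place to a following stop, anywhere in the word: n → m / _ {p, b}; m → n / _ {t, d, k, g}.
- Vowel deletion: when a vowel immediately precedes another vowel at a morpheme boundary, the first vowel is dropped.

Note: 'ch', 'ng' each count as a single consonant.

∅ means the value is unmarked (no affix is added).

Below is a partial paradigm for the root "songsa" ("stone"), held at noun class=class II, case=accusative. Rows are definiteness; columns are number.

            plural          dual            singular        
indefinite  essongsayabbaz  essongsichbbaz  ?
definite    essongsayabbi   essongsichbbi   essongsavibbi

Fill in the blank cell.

Attach number singular -vi → songsavi.
Attach noun class class II es- → essongsavi.
Attach case accusative -b → essongsavib.
Attach definiteness indefinite -baz (after consonant 'b') → essongsavibbaz.
Nasal assimilation: no change.
Vowel deletion: no change.

essongsavibbaz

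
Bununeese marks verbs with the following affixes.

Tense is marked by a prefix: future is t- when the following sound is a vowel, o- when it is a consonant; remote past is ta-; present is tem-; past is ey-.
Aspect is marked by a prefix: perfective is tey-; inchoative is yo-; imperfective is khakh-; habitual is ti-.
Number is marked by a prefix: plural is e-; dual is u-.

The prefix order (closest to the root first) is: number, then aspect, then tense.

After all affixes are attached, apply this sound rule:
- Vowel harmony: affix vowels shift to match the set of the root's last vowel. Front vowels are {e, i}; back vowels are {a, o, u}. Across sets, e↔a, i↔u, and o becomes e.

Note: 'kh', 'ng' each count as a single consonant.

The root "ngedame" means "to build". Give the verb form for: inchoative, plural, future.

eyeengedame

Attach number plural e- → engedame.
Attach aspect inchoative yo- → yoengedame.
Attach tense future o- (before consonant 'y') → oyoengedame.
Apply vowel harmony: oyoengedame → eyeengedame.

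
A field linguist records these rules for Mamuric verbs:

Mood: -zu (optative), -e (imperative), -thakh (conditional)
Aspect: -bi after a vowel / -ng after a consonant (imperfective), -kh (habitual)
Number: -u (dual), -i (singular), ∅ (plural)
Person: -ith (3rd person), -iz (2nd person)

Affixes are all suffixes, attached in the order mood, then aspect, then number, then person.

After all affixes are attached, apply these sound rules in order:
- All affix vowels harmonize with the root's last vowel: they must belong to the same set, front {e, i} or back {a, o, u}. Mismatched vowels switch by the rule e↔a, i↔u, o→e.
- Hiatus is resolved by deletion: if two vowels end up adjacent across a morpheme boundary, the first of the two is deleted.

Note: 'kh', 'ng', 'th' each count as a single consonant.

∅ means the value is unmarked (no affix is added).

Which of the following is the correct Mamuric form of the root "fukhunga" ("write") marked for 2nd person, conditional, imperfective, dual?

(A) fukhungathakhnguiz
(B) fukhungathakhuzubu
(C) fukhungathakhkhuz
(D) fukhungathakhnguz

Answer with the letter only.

Attach mood conditional -thakh → fukhungathakh.
Attach aspect imperfective -ng (after consonant 'kh') → fukhungathakhng.
Attach number dual -u → fukhungathakhngu.
Attach person 2nd person -iz → fukhungathakhnguiz.
Apply vowel harmony: fukhungathakhnguiz → fukhungathakhnguuz.
Apply vowel deletion: fukhungathakhnguuz → fukhungathakhnguz.
So the correct form is fukhungathakhnguz, option (D).
(C) fukhungathakhkhuz is wrong: it uses habitual instead of imperfective for aspect.
(B) fukhungathakhuzubu is wrong: it has the affixes in the wrong order.
(A) fukhungathakhnguiz is wrong: it fails to apply the sound rule(s).

D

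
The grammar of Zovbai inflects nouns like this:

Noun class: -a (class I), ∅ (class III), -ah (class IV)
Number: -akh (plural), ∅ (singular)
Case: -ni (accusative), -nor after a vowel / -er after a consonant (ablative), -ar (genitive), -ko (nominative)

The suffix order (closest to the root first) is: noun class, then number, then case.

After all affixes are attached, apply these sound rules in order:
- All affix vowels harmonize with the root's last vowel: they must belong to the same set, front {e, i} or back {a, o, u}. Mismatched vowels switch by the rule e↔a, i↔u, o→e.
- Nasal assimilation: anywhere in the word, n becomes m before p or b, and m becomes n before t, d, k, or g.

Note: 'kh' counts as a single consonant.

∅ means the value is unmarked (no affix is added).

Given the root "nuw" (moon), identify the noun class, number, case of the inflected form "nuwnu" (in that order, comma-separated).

class III, singular, accusative

Segment: nuw-ni.
noun class: ∅ → class III.
number: ∅ → singular.
case: -ni → accusative.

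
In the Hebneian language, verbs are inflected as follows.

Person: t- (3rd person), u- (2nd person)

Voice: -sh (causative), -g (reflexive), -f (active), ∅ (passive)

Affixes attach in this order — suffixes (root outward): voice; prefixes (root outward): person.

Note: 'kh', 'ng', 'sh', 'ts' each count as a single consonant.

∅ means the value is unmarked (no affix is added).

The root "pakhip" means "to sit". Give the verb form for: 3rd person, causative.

Attach person 3rd person t- → tpakhip.
Attach voice causative -sh → tpakhipsh.

tpakhipsh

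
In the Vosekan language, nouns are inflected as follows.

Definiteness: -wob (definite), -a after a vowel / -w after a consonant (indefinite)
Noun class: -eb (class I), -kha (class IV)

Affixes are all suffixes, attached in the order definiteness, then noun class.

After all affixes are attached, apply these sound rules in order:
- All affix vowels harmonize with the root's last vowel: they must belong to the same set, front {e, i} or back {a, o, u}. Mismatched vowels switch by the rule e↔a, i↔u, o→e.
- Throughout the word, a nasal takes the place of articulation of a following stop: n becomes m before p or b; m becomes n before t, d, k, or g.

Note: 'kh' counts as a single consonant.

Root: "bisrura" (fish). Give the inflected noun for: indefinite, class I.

bisruraaab

Attach definiteness indefinite -a (after vowel 'a') → bisruraa.
Attach noun class class I -eb → bisruraaeb.
Apply vowel harmony: bisruraaeb → bisruraaab.
Nasal assimilation: no change.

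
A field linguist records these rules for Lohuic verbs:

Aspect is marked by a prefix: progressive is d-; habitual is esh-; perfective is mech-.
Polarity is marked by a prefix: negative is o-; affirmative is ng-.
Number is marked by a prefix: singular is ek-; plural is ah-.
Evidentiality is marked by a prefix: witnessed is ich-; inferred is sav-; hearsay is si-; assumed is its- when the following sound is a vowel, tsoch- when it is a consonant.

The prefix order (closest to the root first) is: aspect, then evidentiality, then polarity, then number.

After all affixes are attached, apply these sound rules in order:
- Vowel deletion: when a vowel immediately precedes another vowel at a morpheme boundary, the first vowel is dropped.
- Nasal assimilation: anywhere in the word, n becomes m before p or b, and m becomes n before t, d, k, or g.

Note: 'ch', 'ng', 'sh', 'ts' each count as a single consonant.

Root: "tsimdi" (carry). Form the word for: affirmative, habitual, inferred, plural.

ahngsaveshtsindi

Attach aspect habitual esh- → eshtsimdi.
Attach evidentiality inferred sav- → saveshtsimdi.
Attach polarity affirmative ng- → ngsaveshtsimdi.
Attach number plural ah- → ahngsaveshtsimdi.
Vowel deletion: no change.
Apply nasal assimilation: ahngsaveshtsimdi → ahngsaveshtsindi.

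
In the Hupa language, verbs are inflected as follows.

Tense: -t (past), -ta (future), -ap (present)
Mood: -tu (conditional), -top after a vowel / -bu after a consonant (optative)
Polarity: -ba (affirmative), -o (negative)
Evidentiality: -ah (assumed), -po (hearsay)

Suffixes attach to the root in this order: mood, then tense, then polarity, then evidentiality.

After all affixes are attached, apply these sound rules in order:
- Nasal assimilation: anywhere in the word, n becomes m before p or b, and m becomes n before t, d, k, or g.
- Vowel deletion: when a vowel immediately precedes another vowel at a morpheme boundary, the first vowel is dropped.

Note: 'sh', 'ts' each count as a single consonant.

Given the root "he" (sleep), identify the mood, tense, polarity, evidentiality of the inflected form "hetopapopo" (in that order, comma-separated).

Segment: he-top-ap-o-po.
mood: -top/bu → optative.
tense: -ap → present.
polarity: -o → negative.
evidentiality: -po → hearsay.

optative, present, negative, hearsay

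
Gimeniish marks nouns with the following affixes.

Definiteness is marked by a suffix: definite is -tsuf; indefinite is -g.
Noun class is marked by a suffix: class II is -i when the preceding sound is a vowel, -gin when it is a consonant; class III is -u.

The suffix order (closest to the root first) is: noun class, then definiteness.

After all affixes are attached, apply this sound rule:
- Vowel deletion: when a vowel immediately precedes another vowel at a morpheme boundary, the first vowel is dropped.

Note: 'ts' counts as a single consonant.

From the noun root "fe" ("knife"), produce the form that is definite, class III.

Attach noun class class III -u → feu.
Attach definiteness definite -tsuf → feutsuf.
Apply vowel deletion: feutsuf → futsuf.

futsuf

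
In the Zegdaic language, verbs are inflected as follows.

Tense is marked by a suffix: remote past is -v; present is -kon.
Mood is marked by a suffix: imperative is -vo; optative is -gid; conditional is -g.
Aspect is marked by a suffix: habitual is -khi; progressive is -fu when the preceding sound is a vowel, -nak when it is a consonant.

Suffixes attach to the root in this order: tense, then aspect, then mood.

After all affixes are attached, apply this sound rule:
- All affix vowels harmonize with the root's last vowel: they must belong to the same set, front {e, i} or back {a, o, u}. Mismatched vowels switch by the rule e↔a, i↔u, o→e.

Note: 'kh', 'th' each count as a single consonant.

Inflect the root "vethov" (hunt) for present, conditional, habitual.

Attach tense present -kon → vethovkon.
Attach aspect habitual -khi → vethovkonkhi.
Attach mood conditional -g → vethovkonkhig.
Apply vowel harmony: vethovkonkhig → vethovkonkhug.

vethovkonkhug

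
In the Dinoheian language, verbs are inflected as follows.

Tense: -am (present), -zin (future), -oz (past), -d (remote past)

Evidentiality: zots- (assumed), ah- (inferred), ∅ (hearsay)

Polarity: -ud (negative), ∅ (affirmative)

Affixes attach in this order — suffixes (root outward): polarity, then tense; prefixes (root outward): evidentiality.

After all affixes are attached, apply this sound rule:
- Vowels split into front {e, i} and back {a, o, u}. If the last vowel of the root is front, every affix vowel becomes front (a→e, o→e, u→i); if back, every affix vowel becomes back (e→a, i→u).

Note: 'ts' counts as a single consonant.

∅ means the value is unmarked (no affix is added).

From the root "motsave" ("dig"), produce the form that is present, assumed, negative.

Attach polarity negative -ud → motsaveud.
Attach tense present -am → motsaveudam.
Attach evidentiality assumed zots- → zotsmotsaveudam.
Apply vowel harmony: zotsmotsaveudam → zetsmotsaveidem.

zetsmotsaveidem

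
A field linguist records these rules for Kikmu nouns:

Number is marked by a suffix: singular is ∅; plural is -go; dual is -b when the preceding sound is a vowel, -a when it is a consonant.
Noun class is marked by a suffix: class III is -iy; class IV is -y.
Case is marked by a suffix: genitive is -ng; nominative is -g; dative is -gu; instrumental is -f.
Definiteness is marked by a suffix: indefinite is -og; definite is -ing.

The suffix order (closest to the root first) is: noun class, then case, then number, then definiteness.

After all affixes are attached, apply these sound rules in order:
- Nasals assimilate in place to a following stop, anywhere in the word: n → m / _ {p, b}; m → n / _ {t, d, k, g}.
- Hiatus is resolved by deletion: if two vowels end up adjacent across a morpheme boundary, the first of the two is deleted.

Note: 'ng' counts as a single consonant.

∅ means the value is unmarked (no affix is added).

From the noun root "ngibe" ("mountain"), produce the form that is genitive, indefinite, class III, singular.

ngibiyngog

Attach noun class class III -iy → ngibeiy.
Attach case genitive -ng → ngibeiyng.
number = singular: zero marking, form stays ngibeiyng.
Attach definiteness indefinite -og → ngibeiyngog.
Nasal assimilation: no change.
Apply vowel deletion: ngibeiyngog → ngibiyngog.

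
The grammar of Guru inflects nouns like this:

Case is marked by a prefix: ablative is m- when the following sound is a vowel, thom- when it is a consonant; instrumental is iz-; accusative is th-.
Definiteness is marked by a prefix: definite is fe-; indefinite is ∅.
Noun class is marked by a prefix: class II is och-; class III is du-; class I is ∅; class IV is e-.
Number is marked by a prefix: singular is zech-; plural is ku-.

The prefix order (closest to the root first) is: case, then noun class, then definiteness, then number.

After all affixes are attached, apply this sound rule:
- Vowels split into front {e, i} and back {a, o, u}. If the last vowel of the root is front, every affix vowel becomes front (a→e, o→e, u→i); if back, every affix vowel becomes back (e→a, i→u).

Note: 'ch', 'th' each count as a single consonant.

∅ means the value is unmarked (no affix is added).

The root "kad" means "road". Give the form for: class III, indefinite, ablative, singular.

zachduthomkad

Attach case ablative thom- (before consonant 'k') → thomkad.
Attach noun class class III du- → duthomkad.
definiteness = indefinite: zero marking, form stays duthomkad.
Attach number singular zech- → zechduthomkad.
Apply vowel harmony: zechduthomkad → zachduthomkad.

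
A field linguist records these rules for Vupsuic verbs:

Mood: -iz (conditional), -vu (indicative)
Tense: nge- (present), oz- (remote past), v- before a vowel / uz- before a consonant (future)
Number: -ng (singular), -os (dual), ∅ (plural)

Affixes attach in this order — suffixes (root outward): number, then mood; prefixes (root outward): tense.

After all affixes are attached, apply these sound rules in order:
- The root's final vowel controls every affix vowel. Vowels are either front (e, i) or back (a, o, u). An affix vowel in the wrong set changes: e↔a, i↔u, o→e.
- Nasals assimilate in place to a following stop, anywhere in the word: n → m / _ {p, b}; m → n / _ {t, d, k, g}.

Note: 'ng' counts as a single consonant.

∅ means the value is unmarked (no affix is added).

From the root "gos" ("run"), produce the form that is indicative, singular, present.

Attach number singular -ng → gosng.
Attach tense present nge- → ngegosng.
Attach mood indicative -vu → ngegosngvu.
Apply vowel harmony: ngegosngvu → ngagosngvu.
Nasal assimilation: no change.

ngagosngvu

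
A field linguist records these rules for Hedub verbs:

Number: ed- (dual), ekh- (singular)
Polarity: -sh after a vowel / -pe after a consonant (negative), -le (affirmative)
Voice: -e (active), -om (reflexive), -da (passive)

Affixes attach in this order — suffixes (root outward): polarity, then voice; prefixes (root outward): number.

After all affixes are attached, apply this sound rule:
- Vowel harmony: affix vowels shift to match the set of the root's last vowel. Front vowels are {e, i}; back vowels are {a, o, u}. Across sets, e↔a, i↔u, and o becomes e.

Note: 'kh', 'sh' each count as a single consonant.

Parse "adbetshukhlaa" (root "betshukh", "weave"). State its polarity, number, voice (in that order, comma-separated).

affirmative, dual, active

Segment: ed-betshukh-le-e.
polarity: -le → affirmative.
number: ed- → dual.
voice: -e → active.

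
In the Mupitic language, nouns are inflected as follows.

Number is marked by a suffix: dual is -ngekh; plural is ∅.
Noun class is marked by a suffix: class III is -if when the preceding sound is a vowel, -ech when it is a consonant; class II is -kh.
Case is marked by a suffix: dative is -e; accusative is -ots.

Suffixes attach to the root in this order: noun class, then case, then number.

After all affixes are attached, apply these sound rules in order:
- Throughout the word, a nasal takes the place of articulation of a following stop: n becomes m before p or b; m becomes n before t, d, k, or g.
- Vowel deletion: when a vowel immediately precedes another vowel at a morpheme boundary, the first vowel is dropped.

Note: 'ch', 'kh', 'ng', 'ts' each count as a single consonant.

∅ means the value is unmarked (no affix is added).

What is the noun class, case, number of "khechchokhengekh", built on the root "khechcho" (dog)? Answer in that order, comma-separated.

Segment: khechcho-kh-e-ngekh.
noun class: -kh → class II.
case: -e → dative.
number: -ngekh → dual.

class II, dative, dual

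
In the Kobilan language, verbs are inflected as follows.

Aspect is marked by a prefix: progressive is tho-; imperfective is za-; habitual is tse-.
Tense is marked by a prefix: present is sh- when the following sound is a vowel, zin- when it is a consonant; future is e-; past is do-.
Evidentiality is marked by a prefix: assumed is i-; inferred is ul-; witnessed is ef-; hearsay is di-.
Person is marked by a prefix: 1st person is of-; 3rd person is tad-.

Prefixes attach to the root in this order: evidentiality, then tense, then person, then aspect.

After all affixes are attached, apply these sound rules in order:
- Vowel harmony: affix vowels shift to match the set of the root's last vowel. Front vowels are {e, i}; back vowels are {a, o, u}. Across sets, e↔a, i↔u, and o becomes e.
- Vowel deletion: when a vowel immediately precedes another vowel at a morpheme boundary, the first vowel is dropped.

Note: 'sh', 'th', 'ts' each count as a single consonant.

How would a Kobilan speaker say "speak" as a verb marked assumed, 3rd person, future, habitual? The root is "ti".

Attach evidentiality assumed i- → iti.
Attach tense future e- → eiti.
Attach person 3rd person tad- → tadeiti.
Attach aspect habitual tse- → tsetadeiti.
Apply vowel harmony: tsetadeiti → tsetedeiti.
Apply vowel deletion: tsetedeiti → tsetediti.

tsetediti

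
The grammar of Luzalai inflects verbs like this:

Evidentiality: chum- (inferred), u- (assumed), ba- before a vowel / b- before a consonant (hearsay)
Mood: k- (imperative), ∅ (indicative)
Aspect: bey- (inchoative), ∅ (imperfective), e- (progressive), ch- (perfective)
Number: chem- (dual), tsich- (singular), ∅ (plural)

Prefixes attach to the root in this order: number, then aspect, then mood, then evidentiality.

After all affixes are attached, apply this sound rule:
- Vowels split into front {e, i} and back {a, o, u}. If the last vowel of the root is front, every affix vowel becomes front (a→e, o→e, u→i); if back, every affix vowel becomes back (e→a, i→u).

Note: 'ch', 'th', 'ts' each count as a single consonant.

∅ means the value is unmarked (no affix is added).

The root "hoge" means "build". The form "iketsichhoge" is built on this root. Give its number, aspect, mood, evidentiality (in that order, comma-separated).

singular, progressive, imperative, assumed

Segment: u-k-e-tsich-hoge.
number: tsich- → singular.
aspect: e- → progressive.
mood: k- → imperative.
evidentiality: u- → assumed.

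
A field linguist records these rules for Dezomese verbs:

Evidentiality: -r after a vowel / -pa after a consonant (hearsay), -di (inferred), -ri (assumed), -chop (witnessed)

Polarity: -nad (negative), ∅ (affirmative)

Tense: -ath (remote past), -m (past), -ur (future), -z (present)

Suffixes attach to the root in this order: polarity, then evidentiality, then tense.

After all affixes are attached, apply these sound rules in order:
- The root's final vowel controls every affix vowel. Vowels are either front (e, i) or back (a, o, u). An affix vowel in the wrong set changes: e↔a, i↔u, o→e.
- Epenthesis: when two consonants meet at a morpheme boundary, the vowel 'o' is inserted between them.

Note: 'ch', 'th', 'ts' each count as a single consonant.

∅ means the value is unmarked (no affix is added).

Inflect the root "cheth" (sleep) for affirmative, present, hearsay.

polarity = affirmative: zero marking, form stays cheth.
Attach evidentiality hearsay -pa (after consonant 'th') → chethpa.
Attach tense present -z → chethpaz.
Apply vowel harmony: chethpaz → chethpez.
Apply epenthesis: chethpez → chethopez.

chethopez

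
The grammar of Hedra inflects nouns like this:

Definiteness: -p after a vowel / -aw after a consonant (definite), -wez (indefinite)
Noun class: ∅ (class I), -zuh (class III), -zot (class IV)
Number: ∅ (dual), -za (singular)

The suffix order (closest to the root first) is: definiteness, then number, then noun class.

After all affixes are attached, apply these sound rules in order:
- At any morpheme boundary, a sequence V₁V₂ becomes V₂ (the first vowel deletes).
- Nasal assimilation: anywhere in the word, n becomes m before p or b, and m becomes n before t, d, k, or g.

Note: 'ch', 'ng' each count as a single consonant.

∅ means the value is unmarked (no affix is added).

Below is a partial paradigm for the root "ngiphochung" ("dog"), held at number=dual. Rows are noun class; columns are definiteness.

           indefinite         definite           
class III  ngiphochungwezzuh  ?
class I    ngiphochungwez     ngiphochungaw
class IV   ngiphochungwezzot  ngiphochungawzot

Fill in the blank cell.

ngiphochungawzuh

Attach definiteness definite -aw (after consonant 'ng') → ngiphochungaw.
number = dual: zero marking, form stays ngiphochungaw.
Attach noun class class III -zuh → ngiphochungawzuh.
Vowel deletion: no change.
Nasal assimilation: no change.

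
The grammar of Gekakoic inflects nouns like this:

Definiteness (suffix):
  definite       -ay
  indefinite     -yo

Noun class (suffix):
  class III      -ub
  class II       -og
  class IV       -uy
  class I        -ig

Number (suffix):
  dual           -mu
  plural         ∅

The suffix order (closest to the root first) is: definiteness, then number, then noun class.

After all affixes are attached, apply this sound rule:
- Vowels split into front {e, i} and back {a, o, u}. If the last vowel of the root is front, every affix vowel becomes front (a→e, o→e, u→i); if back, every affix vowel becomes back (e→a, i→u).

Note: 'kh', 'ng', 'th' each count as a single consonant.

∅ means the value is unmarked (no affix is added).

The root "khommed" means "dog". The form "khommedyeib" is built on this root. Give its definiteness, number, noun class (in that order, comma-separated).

indefinite, plural, class III

Segment: khommed-yo-ub.
definiteness: -yo → indefinite.
number: ∅ → plural.
noun class: -ub → class III.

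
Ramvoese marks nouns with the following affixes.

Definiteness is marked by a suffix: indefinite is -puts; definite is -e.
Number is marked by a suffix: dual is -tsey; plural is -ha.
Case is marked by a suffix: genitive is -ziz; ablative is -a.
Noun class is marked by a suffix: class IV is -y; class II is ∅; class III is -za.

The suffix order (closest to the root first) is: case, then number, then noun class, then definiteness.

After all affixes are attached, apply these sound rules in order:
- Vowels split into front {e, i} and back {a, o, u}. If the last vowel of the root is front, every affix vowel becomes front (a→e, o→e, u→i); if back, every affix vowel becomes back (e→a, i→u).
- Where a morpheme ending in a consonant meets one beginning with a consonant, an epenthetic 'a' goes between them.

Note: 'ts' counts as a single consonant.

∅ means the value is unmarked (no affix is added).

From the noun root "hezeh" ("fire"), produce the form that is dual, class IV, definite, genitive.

Attach case genitive -ziz → hezehziz.
Attach number dual -tsey → hezehziztsey.
Attach noun class class IV -y → hezehziztseyy.
Attach definiteness definite -e → hezehziztseyye.
Vowel harmony: no change.
Apply epenthesis: hezehziztseyye → hezehazizatseyaye.

hezehazizatseyaye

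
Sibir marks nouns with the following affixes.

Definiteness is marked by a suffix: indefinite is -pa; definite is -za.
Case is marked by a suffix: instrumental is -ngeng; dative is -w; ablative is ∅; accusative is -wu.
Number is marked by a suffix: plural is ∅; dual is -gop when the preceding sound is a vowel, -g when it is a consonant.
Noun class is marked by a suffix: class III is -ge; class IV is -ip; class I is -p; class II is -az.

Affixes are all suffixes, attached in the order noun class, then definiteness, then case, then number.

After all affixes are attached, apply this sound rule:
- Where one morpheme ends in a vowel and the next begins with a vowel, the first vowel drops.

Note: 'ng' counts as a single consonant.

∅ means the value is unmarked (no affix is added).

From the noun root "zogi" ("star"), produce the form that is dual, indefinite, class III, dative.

zogigepawg

Attach noun class class III -ge → zogige.
Attach definiteness indefinite -pa → zogigepa.
Attach case dative -w → zogigepaw.
Attach number dual -g (after consonant 'w') → zogigepawg.
Vowel deletion: no change.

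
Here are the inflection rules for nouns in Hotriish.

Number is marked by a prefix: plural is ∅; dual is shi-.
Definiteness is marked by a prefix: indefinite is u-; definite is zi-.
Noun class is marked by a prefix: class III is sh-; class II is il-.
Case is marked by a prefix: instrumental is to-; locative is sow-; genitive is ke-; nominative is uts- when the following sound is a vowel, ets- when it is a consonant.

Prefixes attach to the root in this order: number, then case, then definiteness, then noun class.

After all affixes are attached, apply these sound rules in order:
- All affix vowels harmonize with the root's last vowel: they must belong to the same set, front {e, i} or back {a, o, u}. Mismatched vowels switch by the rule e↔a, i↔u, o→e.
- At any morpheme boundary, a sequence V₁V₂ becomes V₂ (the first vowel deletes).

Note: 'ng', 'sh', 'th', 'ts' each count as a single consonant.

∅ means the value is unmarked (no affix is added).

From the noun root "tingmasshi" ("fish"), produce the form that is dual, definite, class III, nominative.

Attach number dual shi- → shitingmasshi.
Attach case nominative ets- (before consonant 'sh') → etsshitingmasshi.
Attach definiteness definite zi- → zietsshitingmasshi.
Attach noun class class III sh- → shzietsshitingmasshi.
Vowel harmony: no change.
Apply vowel deletion: shzietsshitingmasshi → shzetsshitingmasshi.

shzetsshitingmasshi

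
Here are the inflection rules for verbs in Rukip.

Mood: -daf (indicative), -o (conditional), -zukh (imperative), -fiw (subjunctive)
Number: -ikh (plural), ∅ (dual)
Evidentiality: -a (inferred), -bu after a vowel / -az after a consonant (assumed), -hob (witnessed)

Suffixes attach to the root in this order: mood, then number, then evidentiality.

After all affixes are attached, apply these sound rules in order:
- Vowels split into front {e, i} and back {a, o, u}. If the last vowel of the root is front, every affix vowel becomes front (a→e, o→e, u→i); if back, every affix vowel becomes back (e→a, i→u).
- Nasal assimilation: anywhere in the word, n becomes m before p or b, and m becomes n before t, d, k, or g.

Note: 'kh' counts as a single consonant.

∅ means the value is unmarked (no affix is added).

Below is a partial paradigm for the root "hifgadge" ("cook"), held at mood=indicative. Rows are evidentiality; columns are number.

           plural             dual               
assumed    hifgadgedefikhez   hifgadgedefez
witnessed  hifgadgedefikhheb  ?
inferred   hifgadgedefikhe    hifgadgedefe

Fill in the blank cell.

Attach mood indicative -daf → hifgadgedaf.
number = dual: zero marking, form stays hifgadgedaf.
Attach evidentiality witnessed -hob → hifgadgedafhob.
Apply vowel harmony: hifgadgedafhob → hifgadgedefheb.
Nasal assimilation: no change.

hifgadgedefheb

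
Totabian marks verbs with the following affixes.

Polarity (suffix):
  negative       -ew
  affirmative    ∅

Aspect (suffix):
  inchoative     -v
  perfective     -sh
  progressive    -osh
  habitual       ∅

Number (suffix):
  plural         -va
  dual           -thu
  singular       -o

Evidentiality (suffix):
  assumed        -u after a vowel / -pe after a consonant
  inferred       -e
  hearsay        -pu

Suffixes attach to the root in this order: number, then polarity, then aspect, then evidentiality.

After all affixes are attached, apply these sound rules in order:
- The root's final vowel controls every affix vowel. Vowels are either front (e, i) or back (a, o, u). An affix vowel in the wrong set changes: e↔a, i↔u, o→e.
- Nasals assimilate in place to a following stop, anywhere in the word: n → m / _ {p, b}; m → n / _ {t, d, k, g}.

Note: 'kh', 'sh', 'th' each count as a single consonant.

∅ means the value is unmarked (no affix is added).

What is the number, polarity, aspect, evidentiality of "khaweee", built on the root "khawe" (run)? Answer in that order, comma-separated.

singular, affirmative, habitual, inferred

Segment: khawe-o-e.
number: -o → singular.
polarity: ∅ → affirmative.
aspect: ∅ → habitual.
evidentiality: -e → inferred.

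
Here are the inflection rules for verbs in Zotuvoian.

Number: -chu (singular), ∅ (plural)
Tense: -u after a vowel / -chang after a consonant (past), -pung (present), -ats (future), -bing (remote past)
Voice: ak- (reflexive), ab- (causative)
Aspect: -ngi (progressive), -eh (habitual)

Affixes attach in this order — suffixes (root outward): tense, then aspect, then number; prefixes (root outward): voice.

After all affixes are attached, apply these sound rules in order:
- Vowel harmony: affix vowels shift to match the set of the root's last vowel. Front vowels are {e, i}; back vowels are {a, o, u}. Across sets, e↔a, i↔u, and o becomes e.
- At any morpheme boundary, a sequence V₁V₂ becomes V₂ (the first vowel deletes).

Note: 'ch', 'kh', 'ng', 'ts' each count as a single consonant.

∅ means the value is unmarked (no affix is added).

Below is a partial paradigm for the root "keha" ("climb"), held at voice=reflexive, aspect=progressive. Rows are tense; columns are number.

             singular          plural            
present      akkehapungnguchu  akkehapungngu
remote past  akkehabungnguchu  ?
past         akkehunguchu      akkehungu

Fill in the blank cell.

Attach tense remote past -bing → kehabing.
Attach voice reflexive ak- → akkehabing.
Attach aspect progressive -ngi → akkehabingngi.
number = plural: zero marking, form stays akkehabingngi.
Apply vowel harmony: akkehabingngi → akkehabungngu.
Vowel deletion: no change.

akkehabungngu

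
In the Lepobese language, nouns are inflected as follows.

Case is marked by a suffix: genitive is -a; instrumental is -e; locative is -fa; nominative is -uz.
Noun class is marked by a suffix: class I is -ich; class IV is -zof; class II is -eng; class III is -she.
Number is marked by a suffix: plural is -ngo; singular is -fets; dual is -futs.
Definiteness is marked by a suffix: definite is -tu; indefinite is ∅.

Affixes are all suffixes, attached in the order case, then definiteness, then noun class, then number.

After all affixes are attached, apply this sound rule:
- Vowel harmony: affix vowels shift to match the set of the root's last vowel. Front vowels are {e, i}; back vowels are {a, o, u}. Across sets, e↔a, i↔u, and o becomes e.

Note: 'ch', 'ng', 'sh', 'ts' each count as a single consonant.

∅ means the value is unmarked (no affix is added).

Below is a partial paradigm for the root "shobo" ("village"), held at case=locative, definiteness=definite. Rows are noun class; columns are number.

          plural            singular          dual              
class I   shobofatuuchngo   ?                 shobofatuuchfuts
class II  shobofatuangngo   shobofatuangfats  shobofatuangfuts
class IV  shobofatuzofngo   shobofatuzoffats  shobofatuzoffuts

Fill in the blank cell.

shobofatuuchfats

Attach case locative -fa → shobofa.
Attach definiteness definite -tu → shobofatu.
Attach noun class class I -ich → shobofatuich.
Attach number singular -fets → shobofatuichfets.
Apply vowel harmony: shobofatuichfets → shobofatuuchfats.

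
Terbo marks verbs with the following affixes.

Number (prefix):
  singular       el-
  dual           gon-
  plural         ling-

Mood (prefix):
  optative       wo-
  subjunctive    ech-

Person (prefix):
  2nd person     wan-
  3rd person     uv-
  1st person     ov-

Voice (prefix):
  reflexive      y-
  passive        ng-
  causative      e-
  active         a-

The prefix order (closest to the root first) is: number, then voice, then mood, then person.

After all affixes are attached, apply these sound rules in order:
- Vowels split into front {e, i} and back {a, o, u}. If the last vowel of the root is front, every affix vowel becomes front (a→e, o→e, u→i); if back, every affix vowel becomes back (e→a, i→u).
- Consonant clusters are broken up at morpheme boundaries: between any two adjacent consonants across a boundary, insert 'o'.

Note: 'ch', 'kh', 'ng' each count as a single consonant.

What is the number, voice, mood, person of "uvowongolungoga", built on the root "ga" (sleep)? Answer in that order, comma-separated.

Segment: uv-wo-ng-ling-ga.
number: ling- → plural.
voice: ng- → passive.
mood: wo- → optative.
person: uv- → 3rd person.

plural, passive, optative, 3rd person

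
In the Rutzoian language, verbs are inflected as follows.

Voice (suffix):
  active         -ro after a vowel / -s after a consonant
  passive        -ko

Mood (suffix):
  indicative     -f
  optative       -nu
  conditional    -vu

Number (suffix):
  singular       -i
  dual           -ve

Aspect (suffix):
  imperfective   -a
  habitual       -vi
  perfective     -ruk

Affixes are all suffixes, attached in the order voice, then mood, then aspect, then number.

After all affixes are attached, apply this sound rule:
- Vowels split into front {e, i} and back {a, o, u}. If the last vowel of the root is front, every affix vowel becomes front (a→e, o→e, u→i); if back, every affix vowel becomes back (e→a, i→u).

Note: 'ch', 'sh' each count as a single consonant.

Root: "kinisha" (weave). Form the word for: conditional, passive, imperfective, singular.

kinishakovuau

Attach voice passive -ko → kinishako.
Attach mood conditional -vu → kinishakovu.
Attach aspect imperfective -a → kinishakovua.
Attach number singular -i → kinishakovuai.
Apply vowel harmony: kinishakovuai → kinishakovuau.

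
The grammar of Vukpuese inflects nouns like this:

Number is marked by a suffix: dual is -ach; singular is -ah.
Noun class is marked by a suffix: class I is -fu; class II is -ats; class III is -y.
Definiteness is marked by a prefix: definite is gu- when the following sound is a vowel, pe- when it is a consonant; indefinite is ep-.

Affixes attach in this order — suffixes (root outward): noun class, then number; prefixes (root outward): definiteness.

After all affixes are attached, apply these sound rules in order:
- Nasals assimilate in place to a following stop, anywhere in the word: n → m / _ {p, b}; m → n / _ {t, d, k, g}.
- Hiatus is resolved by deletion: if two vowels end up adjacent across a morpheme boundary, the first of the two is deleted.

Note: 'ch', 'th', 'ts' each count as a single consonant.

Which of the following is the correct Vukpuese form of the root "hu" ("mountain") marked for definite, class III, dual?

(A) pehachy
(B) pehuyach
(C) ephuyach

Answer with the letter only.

B

Attach noun class class III -y → huy.
Attach number dual -ach → huyach.
Attach definiteness definite pe- (before consonant 'h') → pehuyach.
Nasal assimilation: no change.
Vowel deletion: no change.
So the correct form is pehuyach, option (B).
(C) ephuyach is wrong: it uses indefinite instead of definite for definiteness.
(A) pehachy is wrong: it has the affixes in the wrong order.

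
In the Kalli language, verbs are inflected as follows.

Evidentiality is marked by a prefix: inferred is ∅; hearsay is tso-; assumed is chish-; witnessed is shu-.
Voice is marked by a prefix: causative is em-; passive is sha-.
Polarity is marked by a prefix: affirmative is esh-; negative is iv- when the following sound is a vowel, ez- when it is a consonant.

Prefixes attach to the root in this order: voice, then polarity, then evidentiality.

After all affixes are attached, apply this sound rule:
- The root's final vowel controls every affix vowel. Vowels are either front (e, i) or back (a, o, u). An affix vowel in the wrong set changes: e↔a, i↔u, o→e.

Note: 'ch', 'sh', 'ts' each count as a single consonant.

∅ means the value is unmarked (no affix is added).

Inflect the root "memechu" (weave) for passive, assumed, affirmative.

chushashshamemechu

Attach voice passive sha- → shamemechu.
Attach polarity affirmative esh- → eshshamemechu.
Attach evidentiality assumed chish- → chisheshshamemechu.
Apply vowel harmony: chisheshshamemechu → chushashshamemechu.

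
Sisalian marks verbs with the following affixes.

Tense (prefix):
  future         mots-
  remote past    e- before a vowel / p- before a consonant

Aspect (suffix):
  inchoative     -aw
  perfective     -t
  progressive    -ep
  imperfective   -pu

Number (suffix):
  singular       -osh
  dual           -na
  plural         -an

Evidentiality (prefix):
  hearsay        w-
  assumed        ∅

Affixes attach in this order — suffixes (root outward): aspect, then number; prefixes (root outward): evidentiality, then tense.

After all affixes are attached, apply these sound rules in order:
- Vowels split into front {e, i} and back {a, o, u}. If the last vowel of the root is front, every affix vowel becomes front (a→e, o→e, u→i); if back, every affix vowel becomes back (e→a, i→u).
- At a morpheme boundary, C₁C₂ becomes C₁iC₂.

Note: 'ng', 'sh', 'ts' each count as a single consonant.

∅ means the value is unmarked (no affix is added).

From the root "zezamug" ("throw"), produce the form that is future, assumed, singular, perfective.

Attach aspect perfective -t → zezamugt.
evidentiality = assumed: zero marking, form stays zezamugt.
Attach number singular -osh → zezamugtosh.
Attach tense future mots- → motszezamugtosh.
Vowel harmony: no change.
Apply epenthesis: motszezamugtosh → motsizezamugitosh.

motsizezamugitosh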